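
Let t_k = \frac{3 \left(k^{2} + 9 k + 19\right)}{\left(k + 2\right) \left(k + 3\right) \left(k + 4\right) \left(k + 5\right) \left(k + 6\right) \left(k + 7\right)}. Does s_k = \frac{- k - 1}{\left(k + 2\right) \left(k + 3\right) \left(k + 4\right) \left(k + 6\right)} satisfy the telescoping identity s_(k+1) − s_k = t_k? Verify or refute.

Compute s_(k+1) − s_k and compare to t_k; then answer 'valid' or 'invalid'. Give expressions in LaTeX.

s_(k+1) = (-k - 2)/((k + 3)*(k + 4)*(k + 5)*(k + 7))
s_(k+1) − s_k = ((k + 1)*(k + 5)*(k + 7) - (k + 2)**2*(k + 6))/((k + 2)*(k + 3)*(k + 4)*(k + 5)*(k + 6)*(k + 7))
(s_(k+1) − s_k) − t_k = 2*(-4*k - 23)/(k**6 + 27*k**5 + 295*k**4 + 1665*k**3 + 5104*k**2 + 8028*k + 5040)

Invalid: residual \frac{2 \left(- 4 k - 23\right)}{k^{6} + 27 k^{5} + 295 k^{4} + 1665 k^{3} + 5104 k^{2} + 8028 k + 5040} ≠ 0.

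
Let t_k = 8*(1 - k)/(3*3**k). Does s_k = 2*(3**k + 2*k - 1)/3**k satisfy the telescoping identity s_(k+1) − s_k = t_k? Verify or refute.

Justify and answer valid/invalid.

valid; difference matches t_k

s_(k+1) = 2*(3*3**k + 2*k + 1)/(3*3**k)
s_(k+1) − s_k = 8*(1 - k)/(3*3**k)
(s_(k+1) − s_k) − t_k = 0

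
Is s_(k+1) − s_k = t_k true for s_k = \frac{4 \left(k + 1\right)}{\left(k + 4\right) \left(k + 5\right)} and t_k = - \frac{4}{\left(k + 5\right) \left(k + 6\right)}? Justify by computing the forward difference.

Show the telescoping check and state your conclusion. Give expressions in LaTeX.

s_(k+1) = 4*(k + 2)/((k + 5)*(k + 6))
s_(k+1) − s_k = 4*(2 - k)/(k**3 + 15*k**2 + 74*k + 120)
(s_(k+1) − s_k) − t_k = 24/(k**3 + 15*k**2 + 74*k + 120)

Invalid: residual \frac{24}{k^{3} + 15 k^{2} + 74 k + 120} ≠ 0.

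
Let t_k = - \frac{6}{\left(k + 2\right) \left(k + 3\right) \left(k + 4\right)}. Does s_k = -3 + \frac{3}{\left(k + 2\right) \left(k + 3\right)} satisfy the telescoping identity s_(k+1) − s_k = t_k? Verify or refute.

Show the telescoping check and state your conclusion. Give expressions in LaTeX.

s_(k+1) = -3 + 3/((k + 3)*(k + 4))
s_(k+1) − s_k = -6/(k**3 + 9*k**2 + 26*k + 24)
(s_(k+1) − s_k) − t_k = 0

valid (s_(k+1) − s_k reduces to t_k)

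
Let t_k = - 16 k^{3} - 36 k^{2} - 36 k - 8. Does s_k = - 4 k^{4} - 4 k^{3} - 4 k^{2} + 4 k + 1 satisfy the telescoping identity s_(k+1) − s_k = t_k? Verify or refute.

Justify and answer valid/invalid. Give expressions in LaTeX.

Valid: the claim telescopes to t_k.

s_(k+1) = -4*k**4 - 20*k**3 - 40*k**2 - 32*k - 7
s_(k+1) − s_k = -16*k**3 - 36*k**2 - 36*k - 8
(s_(k+1) − s_k) − t_k = 0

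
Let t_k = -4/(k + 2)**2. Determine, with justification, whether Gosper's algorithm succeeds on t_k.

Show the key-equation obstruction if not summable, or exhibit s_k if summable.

Ratio r(k) = (k + 2)**2/(k + 3)**2.
Factor: A=k**2 + 4*k + 4; B=k**2 + 6*k + 9; C=1.
f must satisfy (k**2 + 4*k + 4)·f(k+1) − (k**2 + 4*k + 4)·f(k) = 1.
deg f ≤ 0 (via 2,2,0).
Put f(k) = c0: A·f(k+1) − B(k−1)·f(k) − C = -1; need -1 = 0 — inconsistent ⇒ no f, not summable.

No — key equation has no polynomial f.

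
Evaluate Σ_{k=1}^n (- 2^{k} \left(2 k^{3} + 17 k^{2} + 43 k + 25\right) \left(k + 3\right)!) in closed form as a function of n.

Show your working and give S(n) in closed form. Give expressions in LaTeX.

S(n) = - 2 \cdot 2^{n} n^{2} \left(n + 4\right)! - 10 \cdot 2^{n} n \left(n + 4\right)! - 6 \cdot 2^{n} \left(n + 4\right)! + 144

Ratio r(k) = 2*(2*k**4 + 31*k**3 + 175*k**2 + 419*k + 348)/(2*k**3 + 17*k**2 + 43*k + 25).
Gosper form: A/B · C(k+1)/C(k) with A=2*k + 8, B=1, C=k**3 + 17*k**2/2 + 43*k/2 + 25/2.
Key eq: (2*k + 8)·f(k+1) = (1)·f(k) + (k**3 + 17*k**2/2 + 43*k/2 + 25/2).
Bound: deg f ≤ 2.
Solve for f: f(k) = (k**2 + 3*k - 1)/2 (degree 2 ≤ 2).
Get s_k = R·t_k = -2**k*(k**2 + 3*k - 1)*factorial(k + 3) with R(k) = B(k−1)f(k)/C(k) = (k**2 + 3*k - 1)/(2*k**3 + 17*k**2 + 43*k + 25).
s_(k+1) − s_k = -2**k*(2*k**3 + 17*k**2 + 43*k + 25)*factorial(k + 3) = t_k.
Evaluate: s_(n+1) = -2**(n + 1)*(n**2 + 5*n + 3)*factorial(n + 4); subtract s_(1) = -144 ⇒ S(n) = -2*2**n*n**2*factorial(n + 4) - 10*2**n*n*factorial(n + 4) - 6*2**n*factorial(n + 4) + 144.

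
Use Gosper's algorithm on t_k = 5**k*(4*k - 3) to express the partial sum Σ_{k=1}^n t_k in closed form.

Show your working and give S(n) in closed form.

Step 1: r(k) = 5*(4*k + 1)/(4*k - 3).
A = 5, B = 1, C = k - 3/4.
Solve (5)·f(k+1) − (1)·f(k) = k - 3/4.
Degrees (0,0,1) ⇒ d ≤ 1.
Match coefficients ⇒ f(k) = (k - 2)/4.
Get s_k = R·t_k = 5**k*(k - 2) with R(k) = B(k−1)f(k)/C(k) = (k - 2)/(4*k - 3).
Verify: 5**k*(4*k - 3) matches t_k.
Telescope: S(n) = s_(n+1) − s_(1) = 5**(n + 1)*(n - 1) − (-5) = 5*5**n*n - 5*5**n + 5.

S(n) = 5*5**n*n - 5*5**n + 5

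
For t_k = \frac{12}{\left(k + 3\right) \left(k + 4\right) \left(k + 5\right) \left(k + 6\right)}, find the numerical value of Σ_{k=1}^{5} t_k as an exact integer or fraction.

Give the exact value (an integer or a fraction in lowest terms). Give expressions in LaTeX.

Compute t_(k+1)/t_k: get (k + 3)/(k + 7).
Normal form (A,B,C) = (k + 3, k + 7, 1).
Solve (k + 3)·f(k+1) − (k + 6)·f(k) = 1.
Bound: deg f ≤ 3.
Coefficient equations give f(k) = k*(k**2 + 12*k + 47)/180.
Get s_k = R·t_k = k*(k**2 + 12*k + 47)/(15*(k + 3)*(k + 4)*(k + 5)) with R(k) = B(k−1)f(k)/C(k) = k*(k + 6)*(k**2 + 12*k + 47)/180.
Δs = 12/(k**4 + 18*k**3 + 119*k**2 + 342*k + 360), as required.
Evaluate s at k=6 and k=1: 31/495 and 1/30; difference 29/990.

Σ = 29/990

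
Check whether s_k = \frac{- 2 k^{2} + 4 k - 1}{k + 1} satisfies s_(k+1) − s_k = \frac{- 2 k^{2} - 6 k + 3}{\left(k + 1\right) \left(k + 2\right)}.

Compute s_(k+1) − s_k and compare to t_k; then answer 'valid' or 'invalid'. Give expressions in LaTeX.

s_(k+1) = (1 - 2*k**2)/(k + 2)
s_(k+1) − s_k = (-2*k**2 - 6*k + 3)/(k**2 + 3*k + 2)
(s_(k+1) − s_k) − t_k = 0

Valid — Δs_k = t_k.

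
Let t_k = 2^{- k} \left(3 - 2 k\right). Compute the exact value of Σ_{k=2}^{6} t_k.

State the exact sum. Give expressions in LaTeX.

The ratio is (2*k - 1)/(2*(2*k - 3)).
Factor: A=1/2; B=1; C=k - 3/2.
Need (1/2)·f(k+1) − (1)·f(k) = k - 3/2.
deg f ≤ 1 (via 0,0,1).
A polynomial solution: f(k) = 1 - 2*k.
R(k) = B(k−1)·f(k)/C(k) = -2*(2*k - 1)/(2*k - 3); s_k = R·t_k = 2*(2*k - 1)/2**k.
s_(k+1) − s_k = (3 - 2*k)/2**k = t_k.
Σ_(k=2)^(6) t_k = s_(7) − s_(2) = 13/64 − (3/2) = -83/64.

Σ = -83/64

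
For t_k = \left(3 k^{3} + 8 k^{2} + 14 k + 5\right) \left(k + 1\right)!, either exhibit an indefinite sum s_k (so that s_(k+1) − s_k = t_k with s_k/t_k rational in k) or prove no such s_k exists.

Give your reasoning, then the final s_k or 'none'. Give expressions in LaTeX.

s_k = \left(3 k^{2} - k + 1\right) \left(k + 1\right)!

Ratio r(k) = (3*k**4 + 23*k**3 + 73*k**2 + 108*k + 60)/(3*k**3 + 8*k**2 + 14*k + 5).
Take A(k)=k + 2, B(k)=1, C(k)=k**3 + 8*k**2/3 + 14*k/3 + 5/3.
Key eq: (k + 2)·f(k+1) = (1)·f(k) + (k**3 + 8*k**2/3 + 14*k/3 + 5/3).
d = 2 from the (1,0,3) case.
Solve for f: f(k) = (3*k**2 - k + 1)/3 (degree 2 ≤ 2).
So s_k = (B(k−1)f/C)·t_k = ((3*k**2 - k + 1)/(3*k**3 + 8*k**2 + 14*k + 5))·t_k = (3*k**2 - k + 1)*factorial(k + 1).
Verify: (3*k**3 + 8*k**2 + 14*k + 5)*factorial(k + 1) matches t_k.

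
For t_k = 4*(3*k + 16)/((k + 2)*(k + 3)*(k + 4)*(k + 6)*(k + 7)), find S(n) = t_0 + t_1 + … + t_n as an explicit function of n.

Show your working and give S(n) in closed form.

t_(k+1)/t_k = (k + 2)*(k + 6)*(3*k + 19)/((k + 5)*(k + 8)*(3*k + 16)).
Take A(k)=k + 2, B(k)=k + 8, C(k)=k**2 + 31*k/3 + 80/3.
f must satisfy (k + 2)·f(k+1) − (k + 7)·f(k) = k**2 + 31*k/3 + 80/3.
From deg A=1, deg B=1, deg C=2: d=5.
Match coefficients ⇒ f(k) = k*(k + 4)*(k + 5)*(k**2 + 11*k + 36)/108.
R(k) = B(k−1)·f(k)/C(k) = k*(k + 4)*(k + 7)*(k**2 + 11*k + 36)/(36*(3*k + 16)); s_k = R·t_k = k*(k**2 + 11*k + 36)/(9*(k**3 + 11*k**2 + 36*k + 36)).
Δs = 4*(3*k + 16)/(k**5 + 22*k**4 + 185*k**3 + 740*k**2 + 1404*k + 1008), as required.
Σ_(k=0)^n t_k = s_(n+1) − s_(0) = ((n**3 + 14*n**2 + 61*n + 48)/(9*(n**3 + 14*n**2 + 61*n + 84))) − (0), i.e. (n**3 + 14*n**2 + 61*n + 48)/(9*(n**3 + 14*n**2 + 61*n + 84)).

S(n) = (n**3 + 14*n**2 + 61*n + 48)/(9*(n**3 + 14*n**2 + 61*n + 84))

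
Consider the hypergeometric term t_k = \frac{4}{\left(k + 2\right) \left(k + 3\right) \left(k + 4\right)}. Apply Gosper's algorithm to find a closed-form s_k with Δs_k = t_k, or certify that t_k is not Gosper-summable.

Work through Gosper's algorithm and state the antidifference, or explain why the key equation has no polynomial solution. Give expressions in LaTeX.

r(k) = (k + 2)/(k + 5) after simplifying.
Normal form (A,B,C) = (k + 2, k + 5, 1).
Set up (k + 2)·f(k+1) − (k + 4)·f(k) − (1) = 0.
d = 2 from the (1,1,0) case.
Solving with deg f ≤ 2: f(k) = k*(k + 5)/12.
R(k) = B(k−1)·f(k)/C(k) = k*(k + 4)*(k + 5)/12; s_k = R·t_k = k*(k + 5)/(3*(k + 2)*(k + 3)).
Check: Δs_k = 4/(k**3 + 9*k**2 + 26*k + 24). ✓

s_k = \frac{k \left(k + 5\right)}{3 \left(k + 2\right) \left(k + 3\right)}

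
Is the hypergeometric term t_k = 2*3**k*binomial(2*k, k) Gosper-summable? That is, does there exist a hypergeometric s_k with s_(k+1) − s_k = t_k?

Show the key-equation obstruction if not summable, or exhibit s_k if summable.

No — key equation has no polynomial f.

Compute t_(k+1)/t_k: get 6*(2*k + 1)/(k + 1).
Take A(k)=12*k + 6, B(k)=k + 1, C(k)=1.
Set up (12*k + 6)·f(k+1) − (k)·f(k) − (1) = 0.
From deg A=1, deg B=1, deg C=0: d=-1.
deg f ≤ -1 is impossible — no certificate.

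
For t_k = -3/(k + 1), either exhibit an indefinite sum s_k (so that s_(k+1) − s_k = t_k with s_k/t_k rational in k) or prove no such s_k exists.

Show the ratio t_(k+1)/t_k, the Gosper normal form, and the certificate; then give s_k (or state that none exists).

none — t_k is not Gosper-summable

t_(k+1)/t_k = (k + 1)/(k + 2).
Normal form (A,B,C) = (k + 1, k + 2, 1).
Set up (k + 1)·f(k+1) − (k + 1)·f(k) − (1) = 0.
From deg A=1, deg B=1, deg C=0: d=0.
Write f(k) = c0. Then LHS − RHS = -1, requiring -1 = 0: contradictory. No certificate.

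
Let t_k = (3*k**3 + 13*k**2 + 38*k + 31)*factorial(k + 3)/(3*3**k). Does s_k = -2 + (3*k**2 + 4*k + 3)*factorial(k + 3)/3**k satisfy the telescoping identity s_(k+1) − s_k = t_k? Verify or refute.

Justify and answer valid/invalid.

Valid: the claim telescopes to t_k.

s_(k+1) = 3**(-k - 1)*(4*k + 3*(k + 1)**2 + 7)*factorial(k + 4) - 2
s_(k+1) − s_k = (3*k**3 + 13*k**2 + 38*k + 31)*factorial(k + 3)/(3*3**k)
(s_(k+1) − s_k) − t_k = 0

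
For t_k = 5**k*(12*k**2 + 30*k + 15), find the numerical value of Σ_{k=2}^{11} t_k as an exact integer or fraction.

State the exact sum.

Σ = 105468749700

r(k) = 5*(4*k**2 + 18*k + 19)/(4*k**2 + 10*k + 5) after simplifying.
A = 5, B = 1, C = k**2 + 5*k/2 + 5/4.
f must satisfy (5)·f(k+1) − (1)·f(k) = k**2 + 5*k/2 + 5/4.
deg f ≤ 2 (via 0,0,2).
Match coefficients ⇒ f(k) = k**2/4.
Then R = B(k−1)f/C = k**2/(4*k**2 + 10*k + 5), so s_k = R(k)·t_k = 3*5**k*k**2.
Check: Δs_k = 3*5**k*(-k**2 + 5*(k + 1)**2). ✓
Sum = s_(12) − s_(2); s_(12) = 105468750000, s_(2) = 300 ⇒ 105468749700.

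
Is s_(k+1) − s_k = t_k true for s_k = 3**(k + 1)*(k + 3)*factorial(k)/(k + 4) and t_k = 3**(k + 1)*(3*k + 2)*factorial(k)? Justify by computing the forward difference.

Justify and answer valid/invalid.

Invalid: residual -3**(k + 1)*(3*k**2 + 14*k + 7)*factorial(k)/((k + 4)*(k + 5)) ≠ 0.

s_(k+1) = 3**(k + 2)*(k + 4)*factorial(k + 1)/(k + 5)
s_(k+1) − s_k = 3**(k + 1)*(3*k + 11)*(k**2 + 5*k + 3)*factorial(k)/((k + 4)*(k + 5))
(s_(k+1) − s_k) − t_k = -3**(k + 1)*(3*k**2 + 14*k + 7)*factorial(k)/((k + 4)*(k + 5))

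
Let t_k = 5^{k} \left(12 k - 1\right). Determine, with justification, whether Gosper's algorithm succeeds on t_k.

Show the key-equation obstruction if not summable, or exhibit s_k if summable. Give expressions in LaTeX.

Yes. s_k = 5^{k} \left(3 k - 4\right).

Ratio r(k) = 5*(12*k + 11)/(12*k - 1).
A = 5, B = 1, C = k - 1/12.
Need (5)·f(k+1) − (1)·f(k) = k - 1/12.
deg f ≤ 1 (via 0,0,1).
Match coefficients ⇒ f(k) = (3*k - 4)/12.
Get s_k = R·t_k = 5**k*(3*k - 4) with R(k) = B(k−1)f(k)/C(k) = (3*k - 4)/(12*k - 1).
s_(k+1) − s_k = 5**k*(12*k - 1) = t_k.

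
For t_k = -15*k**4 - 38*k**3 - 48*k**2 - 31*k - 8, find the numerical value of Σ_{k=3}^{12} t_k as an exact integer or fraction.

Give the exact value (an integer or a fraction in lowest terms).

t_(k+1)/t_k = (15*k**4 + 98*k**3 + 252*k**2 + 301*k + 140)/(15*k**4 + 38*k**3 + 48*k**2 + 31*k + 8).
Take A(k)=1, B(k)=1, C(k)=k**4 + 38*k**3/15 + 16*k**2/5 + 31*k/15 + 8/15.
Set up (1)·f(k+1) − (1)·f(k) − (k**4 + 38*k**3/15 + 16*k**2/5 + 31*k/15 + 8/15) = 0.
deg f ≤ 5 (via 0,0,4).
Match coefficients ⇒ f(k) = k**2*(3*k**3 + 2*k**2 + 2*k + 1)/15.
Then R = B(k−1)f/C = k**2*(3*k**3 + 2*k**2 + 2*k + 1)/(15*k**4 + 38*k**3 + 48*k**2 + 31*k + 8), so s_k = R(k)·t_k = k**2*(-3*k**3 - 2*k**2 - 2*k - 1).
Check: Δs_k = -15*k**4 - 38*k**3 - 48*k**2 - 31*k - 8. ✓
Sum = s_(13) − s_(3); s_(13) = -1175564, s_(3) = -954 ⇒ -1174610.

Σ = -1174610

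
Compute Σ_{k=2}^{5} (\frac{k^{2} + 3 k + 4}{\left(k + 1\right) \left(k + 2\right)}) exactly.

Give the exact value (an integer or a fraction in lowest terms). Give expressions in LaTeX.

Ratio r(k) = (k + 1)*(3*k + (k + 1)**2 + 7)/((k + 3)*(k**2 + 3*k + 4)).
So A=k + 1 and B=k + 3, with C=k**2 + 3*k + 4.
Need (k + 1)·f(k+1) − (k + 2)·f(k) = k**2 + 3*k + 4.
Degrees (1,1,2) ⇒ d ≤ 2.
Coefficient equations give f(k) = k*(k + 3).
Certificate R = B(k−1)f/C = k*(k + 2)*(k + 3)/(k**2 + 3*k + 4) gives s_k = k*(k + 3)/(k + 1).
Δs = (k**2 + 3*k + 4)/(k**2 + 3*k + 2), as required.
Sum = s_(6) − s_(2); s_(6) = 54/7, s_(2) = 10/3 ⇒ 92/21.

Σ = 92/21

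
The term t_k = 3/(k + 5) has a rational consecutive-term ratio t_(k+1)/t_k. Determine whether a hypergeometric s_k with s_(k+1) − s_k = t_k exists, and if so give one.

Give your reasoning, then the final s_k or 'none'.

The ratio is (k + 5)/(k + 6).
Factor: A=k + 5; B=k + 6; C=1.
f must satisfy (k + 5)·f(k+1) − (k + 5)·f(k) = 1.
Bound: deg f ≤ 0.
Generic f = c0 gives residual -1; -1 = 0 cannot hold, so t_k is not Gosper-summable.

none (Gosper's algorithm certifies no s_k)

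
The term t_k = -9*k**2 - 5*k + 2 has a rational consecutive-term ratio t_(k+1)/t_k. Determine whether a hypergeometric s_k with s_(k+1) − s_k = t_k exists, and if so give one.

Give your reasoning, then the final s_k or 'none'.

s_k = k*(-3*k**2 + 2*k + 3)

Compute t_(k+1)/t_k: get (9*k**2 + 23*k + 12)/(9*k**2 + 5*k - 2).
Factor: A=1; B=1; C=k**2 + 5*k/9 - 2/9.
Solve (1)·f(k+1) − (1)·f(k) = k**2 + 5*k/9 - 2/9.
deg f ≤ 3 (via 0,0,2).
Match coefficients ⇒ f(k) = k*(3*k**2 - 2*k - 3)/9.
Certificate R = B(k−1)f/C = k*(3*k**2 - 2*k - 3)/(9*k**2 + 5*k - 2) gives s_k = k*(-3*k**2 + 2*k + 3).
Verify: -9*k**2 - 5*k + 2 matches t_k.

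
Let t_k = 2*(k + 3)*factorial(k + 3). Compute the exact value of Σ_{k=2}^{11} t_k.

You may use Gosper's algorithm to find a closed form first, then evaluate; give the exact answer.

Σ = 2615348735760

The ratio is (k + 4)**2/(k + 3).
Factor: A=k + 4; B=1; C=k + 3.
Key eq: (k + 4)·f(k+1) = (1)·f(k) + (k + 3).
From deg A=1, deg B=0, deg C=1: d=0.
Coefficient equations give f(k) = 1.
Get s_k = R·t_k = 2*factorial(k + 3) with R(k) = B(k−1)f(k)/C(k) = 1/(k + 3).
Δs = 2*(k + 3)*factorial(k + 3), as required.
Telescoping: Σ = s_(12) − s_(2) = 2615348736000 − (240) = 2615348735760.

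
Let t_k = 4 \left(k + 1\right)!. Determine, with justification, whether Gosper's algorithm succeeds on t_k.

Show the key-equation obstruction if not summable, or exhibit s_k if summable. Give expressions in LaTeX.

r(k) = k + 2 after simplifying.
So A=k + 2 and B=1, with C=1.
Set up (k + 2)·f(k+1) − (1)·f(k) − (1) = 0.
Degrees (1,0,0) ⇒ d ≤ -1.
Bound -1 < 0, so the key equation has no polynomial solution.

No — key equation has no polynomial f.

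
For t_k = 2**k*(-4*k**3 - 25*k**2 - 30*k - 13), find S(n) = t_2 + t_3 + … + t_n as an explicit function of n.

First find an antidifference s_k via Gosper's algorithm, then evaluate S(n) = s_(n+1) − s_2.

Compute t_(k+1)/t_k: get 2*(4*k**3 + 37*k**2 + 92*k + 72)/(4*k**3 + 25*k**2 + 30*k + 13).
A = 2, B = 1, C = k**3 + 25*k**2/4 + 15*k/2 + 13/4.
f must satisfy (2)·f(k+1) − (1)·f(k) = k**3 + 25*k**2/4 + 15*k/2 + 13/4.
Degrees (0,0,3) ⇒ d ≤ 3.
Match coefficients ⇒ f(k) = (4*k**3 + k**2 + 2*k - 1)/4.
So s_k = (B(k−1)f/C)·t_k = ((4*k**3 + k**2 + 2*k - 1)/(4*k**3 + 25*k**2 + 30*k + 13))·t_k = 2**k*(-4*k**3 - k**2 - 2*k + 1).
Check: Δs_k = 2**k*(-4*k**3 - 25*k**2 - 30*k - 13). ✓
Σ_(k=2)^n t_k = s_(n+1) − s_(2) = (2**(n + 1)*(-4*n**3 - 13*n**2 - 16*n - 6)) − (-156), i.e. -8*2**n*n**3 - 26*2**n*n**2 - 32*2**n*n - 12*2**n + 156.

S(n) = -8*2**n*n**3 - 26*2**n*n**2 - 32*2**n*n - 12*2**n + 156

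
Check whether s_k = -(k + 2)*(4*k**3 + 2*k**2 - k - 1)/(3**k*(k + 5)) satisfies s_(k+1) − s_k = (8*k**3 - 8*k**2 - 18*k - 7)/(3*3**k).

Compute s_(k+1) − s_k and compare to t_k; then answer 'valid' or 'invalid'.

Invalid: residual 2*(-4*k**4 - 22*k**3 + 26*k**2 + 50*k + 19)/(3**k*(k**2 + 11*k + 30)) ≠ 0.

s_(k+1) = (k + 3)*(k - 4*(k + 1)**3 - 2*(k + 1)**2 + 2)/(3*3**k*(k + 6))
s_(k+1) − s_k = (8*k**5 + 56*k**4 + 2*k**3 - 289*k**2 - 317*k - 96)/(3*3**k*(k**2 + 11*k + 30))
(s_(k+1) − s_k) − t_k = 2*(-4*k**4 - 22*k**3 + 26*k**2 + 50*k + 19)/(3**k*(k**2 + 11*k + 30))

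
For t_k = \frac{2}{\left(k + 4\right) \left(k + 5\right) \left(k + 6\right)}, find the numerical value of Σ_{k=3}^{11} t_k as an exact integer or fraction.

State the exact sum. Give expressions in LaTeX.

Σ = 27/1904

Compute t_(k+1)/t_k: get (k + 4)/(k + 7).
Gosper form: A/B · C(k+1)/C(k) with A=k + 4, B=k + 7, C=1.
Solve (k + 4)·f(k+1) − (k + 6)·f(k) = 1.
deg f ≤ 2 (via 1,1,0).
Match coefficients ⇒ f(k) = k*(k + 9)/40.
Then R = B(k−1)f/C = k*(k + 6)*(k + 9)/40, so s_k = R(k)·t_k = k*(k + 9)/(20*(k + 4)*(k + 5)).
Check: Δs_k = 2/(k**3 + 15*k**2 + 74*k + 120). ✓
Evaluate s at k=12 and k=3: 63/1360 and 9/280; difference 27/1904.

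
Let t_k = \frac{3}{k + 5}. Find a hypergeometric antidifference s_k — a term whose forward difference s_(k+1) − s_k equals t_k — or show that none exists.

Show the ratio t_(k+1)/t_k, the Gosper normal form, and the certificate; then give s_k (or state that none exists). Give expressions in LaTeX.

none — t_k is not Gosper-summable

The ratio is (k + 5)/(k + 6).
Normal form (A,B,C) = (k + 5, k + 6, 1).
Set up (k + 5)·f(k+1) − (k + 5)·f(k) − (1) = 0.
From deg A=1, deg B=1, deg C=0: d=0.
f = c0 ⇒ A·f(k+1) − B(k−1)·f(k) − C = -1. The system {-1 = 0} is inconsistent; no antidifference.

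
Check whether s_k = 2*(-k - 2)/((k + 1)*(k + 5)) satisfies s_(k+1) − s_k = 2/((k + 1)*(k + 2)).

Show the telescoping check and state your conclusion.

Invalid: residual 6*(-2*k - 7)/(k**4 + 14*k**3 + 65*k**2 + 112*k + 60) ≠ 0.

s_(k+1) = 2*(-k - 3)/((k + 2)*(k + 6))
s_(k+1) − s_k = 2*(k**2 + 5*k + 9)/(k**4 + 14*k**3 + 65*k**2 + 112*k + 60)
(s_(k+1) − s_k) − t_k = 6*(-2*k - 7)/(k**4 + 14*k**3 + 65*k**2 + 112*k + 60)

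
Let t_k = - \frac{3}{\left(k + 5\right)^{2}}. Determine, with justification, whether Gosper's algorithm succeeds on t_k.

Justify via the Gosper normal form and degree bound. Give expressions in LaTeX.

No. Not Gosper-summable.

t_(k+1)/t_k = (k + 5)**2/(k + 6)**2.
So A=k**2 + 10*k + 25 and B=k**2 + 12*k + 36, with C=1.
Need (k**2 + 10*k + 25)·f(k+1) − (k**2 + 10*k + 25)·f(k) = 1.
From deg A=2, deg B=2, deg C=0: d=0.
f = c0 ⇒ A·f(k+1) − B(k−1)·f(k) − C = -1. The system {-1 = 0} is inconsistent; no antidifference.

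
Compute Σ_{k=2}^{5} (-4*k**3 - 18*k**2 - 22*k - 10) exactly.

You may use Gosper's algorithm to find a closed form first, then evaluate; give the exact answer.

Ratio r(k) = (2*k**3 + 15*k**2 + 35*k + 27)/(2*k**3 + 9*k**2 + 11*k + 5).
So A=1 and B=1, with C=k**3 + 9*k**2/2 + 11*k/2 + 5/2.
Set up (1)·f(k+1) − (1)·f(k) − (k**3 + 9*k**2/2 + 11*k/2 + 5/2) = 0.
deg f ≤ 4 (via 0,0,3).
Solve for f: f(k) = k*(k**3 + 4*k**2 + 3*k + 2)/4 (degree 4 ≤ 4).
Get s_k = R·t_k = k*(-k**3 - 4*k**2 - 3*k - 2) with R(k) = B(k−1)f(k)/C(k) = k*(k**3 + 4*k**2 + 3*k + 2)/(2*(2*k**3 + 9*k**2 + 11*k + 5)).
Δs = -4*k**3 - 18*k**2 - 22*k - 10, as required.
Evaluate s at k=6 and k=2: -2280 and -64; difference -2216.

Σ = -2216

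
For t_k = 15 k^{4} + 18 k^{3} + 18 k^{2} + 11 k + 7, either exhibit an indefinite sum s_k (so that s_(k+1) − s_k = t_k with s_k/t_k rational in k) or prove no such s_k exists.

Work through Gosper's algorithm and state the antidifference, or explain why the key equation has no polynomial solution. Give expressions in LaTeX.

Compute t_(k+1)/t_k: get (15*k**4 + 78*k**3 + 162*k**2 + 161*k + 69)/(15*k**4 + 18*k**3 + 18*k**2 + 11*k + 7).
Take A(k)=1, B(k)=1, C(k)=k**4 + 6*k**3/5 + 6*k**2/5 + 11*k/15 + 7/15.
Key eq: (1)·f(k+1) = (1)·f(k) + (k**4 + 6*k**3/5 + 6*k**2/5 + 11*k/15 + 7/15).
From deg A=0, deg B=0, deg C=4: d=5.
A polynomial solution: f(k) = k*(3*k**4 - 3*k**3 + 2*k**2 + k + 4)/15.
Then R = B(k−1)f/C = k*(3*k**4 - 3*k**3 + 2*k**2 + k + 4)/(15*k**4 + 18*k**3 + 18*k**2 + 11*k + 7), so s_k = R(k)·t_k = k*(3*k**4 - 3*k**3 + 2*k**2 + k + 4).
Verify: 15*k**4 + 18*k**3 + 18*k**2 + 11*k + 7 matches t_k.

s_k = k \left(3 k^{4} - 3 k^{3} + 2 k^{2} + k + 4\right)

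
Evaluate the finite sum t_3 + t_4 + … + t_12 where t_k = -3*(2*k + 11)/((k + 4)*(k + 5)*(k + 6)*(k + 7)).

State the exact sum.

Step 1: r(k) = (k + 4)*(2*k + 13)/((k + 8)*(2*k + 11)).
Normal form (A,B,C) = (k + 4, k + 8, k + 11/2).
Key eq: (k + 4)·f(k+1) = (k + 7)·f(k) + (k + 11/2).
deg f ≤ 3 (via 1,1,1).
Solve for f: f(k) = k*(k + 5)*(k + 10)/48 (degree 3 ≤ 3).
Get s_k = R·t_k = k*(-k - 10)/(8*(k**2 + 10*k + 24)) with R(k) = B(k−1)f(k)/C(k) = k*(k + 5)*(k + 7)*(k + 10)/(24*(2*k + 11)).
Check: Δs_k = 3*(-2*k - 11)/(k**4 + 22*k**3 + 179*k**2 + 638*k + 840). ✓
Σ_(k=3)^(12) t_k = s_(13) − s_(3) = -299/2584 − (-13/168) = -260/6783.

Σ = -260/6783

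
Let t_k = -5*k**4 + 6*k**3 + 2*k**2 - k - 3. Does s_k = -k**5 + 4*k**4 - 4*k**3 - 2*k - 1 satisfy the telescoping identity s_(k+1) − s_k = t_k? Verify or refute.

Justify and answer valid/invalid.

Valid — Δs_k = t_k.

s_(k+1) = -k**5 - k**4 + 2*k**3 + 2*k**2 - 3*k - 4
s_(k+1) − s_k = -5*k**4 + 6*k**3 + 2*k**2 - k - 3
(s_(k+1) − s_k) − t_k = 0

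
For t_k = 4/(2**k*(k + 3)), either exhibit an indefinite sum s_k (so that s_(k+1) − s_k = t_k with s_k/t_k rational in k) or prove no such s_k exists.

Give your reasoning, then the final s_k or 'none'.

t_(k+1)/t_k = (k + 3)/(2*(k + 4)).
Take A(k)=k/2 + 3/2, B(k)=k + 4, C(k)=1.
f must satisfy (k/2 + 3/2)·f(k+1) − (k + 3)·f(k) = 1.
d = -1 from the (1,1,0) case.
Negative degree bound (-1): no f exists, t_k not Gosper-summable.

not Gosper-summable; s_k does not exist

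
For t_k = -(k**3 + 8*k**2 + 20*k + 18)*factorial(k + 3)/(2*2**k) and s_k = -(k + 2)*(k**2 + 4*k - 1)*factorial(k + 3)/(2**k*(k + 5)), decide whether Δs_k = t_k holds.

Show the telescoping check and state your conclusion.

s_(k+1) = -(k + 3)*(k**2 + 6*k + 4)*factorial(k + 4)/(2*2**k*(k + 6))
s_(k+1) − s_k = -(k**5 + 16*k**4 + 99*k**3 + 304*k**2 + 468*k + 264)*factorial(k + 3)/(2*2**k*(k + 5)*(k + 6))
(s_(k+1) − s_k) − t_k = 3*(k**4 + 13*k**3 + 58*k**2 + 110*k + 92)*factorial(k + 3)/(2*2**k*(k + 5)*(k + 6))

Invalid: residual 3*(k**4 + 13*k**3 + 58*k**2 + 110*k + 92)*factorial(k + 3)/(2*2**k*(k + 5)*(k + 6)) ≠ 0.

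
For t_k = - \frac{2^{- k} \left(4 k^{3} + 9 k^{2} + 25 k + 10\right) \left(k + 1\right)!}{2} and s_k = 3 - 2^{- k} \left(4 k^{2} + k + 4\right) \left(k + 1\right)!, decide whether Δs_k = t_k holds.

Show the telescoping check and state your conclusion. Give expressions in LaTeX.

Valid: the claim telescopes to t_k.

s_(k+1) = -2**(-k - 1)*(k + 4*(k + 1)**2 + 5)*factorial(k + 2) + 3
s_(k+1) − s_k = -(4*k**3 + 9*k**2 + 25*k + 10)*factorial(k + 1)/(2*2**k)
(s_(k+1) − s_k) − t_k = 0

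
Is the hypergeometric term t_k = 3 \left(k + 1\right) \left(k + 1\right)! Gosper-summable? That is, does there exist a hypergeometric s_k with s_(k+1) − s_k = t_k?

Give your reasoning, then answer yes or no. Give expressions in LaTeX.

Yes. s_k = 3 \left(k + 1\right)!.

r(k) = (k + 2)**2/(k + 1) after simplifying.
Gosper form: A/B · C(k+1)/C(k) with A=k + 2, B=1, C=k + 1.
Key eq: (k + 2)·f(k+1) = (1)·f(k) + (k + 1).
deg f ≤ 0 (via 1,0,1).
A polynomial solution: f(k) = 1.
So s_k = (B(k−1)f/C)·t_k = (1/(k + 1))·t_k = 3*factorial(k + 1).
s_(k+1) − s_k = 3*(k + 1)*factorial(k + 1) = t_k.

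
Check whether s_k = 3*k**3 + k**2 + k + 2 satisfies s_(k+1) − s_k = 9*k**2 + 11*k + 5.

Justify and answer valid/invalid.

Valid: the claim telescopes to t_k.

s_(k+1) = k + 3*(k + 1)**3 + (k + 1)**2 + 3
s_(k+1) − s_k = 9*k**2 + 11*k + 5
(s_(k+1) − s_k) − t_k = 0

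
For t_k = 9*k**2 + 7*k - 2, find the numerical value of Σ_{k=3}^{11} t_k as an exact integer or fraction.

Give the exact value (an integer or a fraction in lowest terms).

Σ = 4932

r(k) = (9*k**2 + 25*k + 14)/(9*k**2 + 7*k - 2) after simplifying.
Factor: A=1; B=1; C=k**2 + 7*k/9 - 2/9.
Need (1)·f(k+1) − (1)·f(k) = k**2 + 7*k/9 - 2/9.
deg f ≤ 3 (via 0,0,2).
Match coefficients ⇒ f(k) = k*(k + 1)*(3*k - 4)/9.
Certificate R = B(k−1)f/C = k*(3*k - 4)/(9*k - 2) gives s_k = k*(3*k**2 - k - 4).
Δs = 9*k**2 + 7*k - 2, as required.
Telescoping: Σ = s_(12) − s_(3) = 4992 − (60) = 4932.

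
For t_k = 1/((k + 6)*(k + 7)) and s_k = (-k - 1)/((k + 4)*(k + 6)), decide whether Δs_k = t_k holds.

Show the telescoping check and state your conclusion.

s_(k+1) = (-k - 2)/((k + 5)*(k + 7))
s_(k+1) − s_k = (k**2 + 3*k - 13)/(k**4 + 22*k**3 + 179*k**2 + 638*k + 840)
(s_(k+1) − s_k) − t_k = 3*(-2*k - 11)/(k**4 + 22*k**3 + 179*k**2 + 638*k + 840)

Invalid: residual 3*(-2*k - 11)/(k**4 + 22*k**3 + 179*k**2 + 638*k + 840) ≠ 0.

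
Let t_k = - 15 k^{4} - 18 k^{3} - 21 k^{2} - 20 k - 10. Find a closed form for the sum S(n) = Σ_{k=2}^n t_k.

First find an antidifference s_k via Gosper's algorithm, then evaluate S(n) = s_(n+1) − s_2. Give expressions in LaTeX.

Compute t_(k+1)/t_k: get (15*k**4 + 78*k**3 + 165*k**2 + 176*k + 84)/(15*k**4 + 18*k**3 + 21*k**2 + 20*k + 10).
A = 1, B = 1, C = k**4 + 6*k**3/5 + 7*k**2/5 + 4*k/3 + 2/3.
f must satisfy (1)·f(k+1) − (1)·f(k) = k**4 + 6*k**3/5 + 7*k**2/5 + 4*k/3 + 2/3.
From deg A=0, deg B=0, deg C=4: d=5.
Solve for f: f(k) = k*(3*k**4 - 3*k**3 + 3*k**2 + 4*k + 3)/15 (degree 5 ≤ 5).
So s_k = (B(k−1)f/C)·t_k = (k*(3*k**4 - 3*k**3 + 3*k**2 + 4*k + 3)/(15*k**4 + 18*k**3 + 21*k**2 + 20*k + 10))·t_k = k*(-3*k**4 + 3*k**3 - 3*k**2 - 4*k - 3).
Δs = -15*k**4 - 18*k**3 - 21*k**2 - 20*k - 10, as required.
s_(n+1) = -3*n**5 - 12*n**4 - 21*n**3 - 25*n**2 - 23*n - 10 and s_(2) = -94, so S(n) = -3*n**5 - 12*n**4 - 21*n**3 - 25*n**2 - 23*n + 84.

S(n) = - 3 n^{5} - 12 n^{4} - 21 n^{3} - 25 n^{2} - 23 n + 84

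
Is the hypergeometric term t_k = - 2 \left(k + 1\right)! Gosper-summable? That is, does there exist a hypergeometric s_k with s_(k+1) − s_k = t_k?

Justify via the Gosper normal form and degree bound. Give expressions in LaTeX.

r(k) = k + 2 after simplifying.
Normal form (A,B,C) = (k + 2, 1, 1).
f must satisfy (k + 2)·f(k+1) − (1)·f(k) = 1.
Bound: deg f ≤ -1.
Bound -1 < 0, so the key equation has no polynomial solution.

No; the degree bound rules out any f.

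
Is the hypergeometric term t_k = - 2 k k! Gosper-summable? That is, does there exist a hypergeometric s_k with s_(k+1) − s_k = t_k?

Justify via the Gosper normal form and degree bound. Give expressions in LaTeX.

Yes. s_k = - 2 k!.

Step 1: r(k) = (k + 1)**2/k.
Take A(k)=k + 1, B(k)=1, C(k)=k.
Solve (k + 1)·f(k+1) − (1)·f(k) = k.
d = 0 from the (1,0,1) case.
Match coefficients ⇒ f(k) = 1.
R(k) = B(k−1)·f(k)/C(k) = 1/k; s_k = R·t_k = -2*factorial(k).
s_(k+1) − s_k = -2*k*factorial(k) = t_k.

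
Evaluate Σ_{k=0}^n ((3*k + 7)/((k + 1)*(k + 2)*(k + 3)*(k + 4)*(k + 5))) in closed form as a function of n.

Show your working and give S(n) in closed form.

The ratio is (k + 1)*(3*k + 10)/((k + 6)*(3*k + 7)).
A = k + 1, B = k + 6, C = k + 7/3.
Set up (k + 1)·f(k+1) − (k + 5)·f(k) − (k + 7/3) = 0.
Degrees (1,1,1) ⇒ d ≤ 4.
Coefficient equations give f(k) = k*(k + 2)*(k**2 + 8*k + 19)/36.
Certificate R = B(k−1)f/C = k*(k + 2)*(k + 5)*(k**2 + 8*k + 19)/(12*(3*k + 7)) gives s_k = k*(k**2 + 8*k + 19)/(12*(k**3 + 8*k**2 + 19*k + 12)).
Check: Δs_k = (3*k + 7)/(k**5 + 15*k**4 + 85*k**3 + 225*k**2 + 274*k + 120). ✓
Evaluate: s_(n+1) = (n**3 + 11*n**2 + 38*n + 28)/(12*(n**3 + 11*n**2 + 38*n + 40)); subtract s_(0) = 0 ⇒ S(n) = (n**3 + 11*n**2 + 38*n + 28)/(12*(n**3 + 11*n**2 + 38*n + 40)).

S(n) = (n**3 + 11*n**2 + 38*n + 28)/(12*(n**3 + 11*n**2 + 38*n + 40))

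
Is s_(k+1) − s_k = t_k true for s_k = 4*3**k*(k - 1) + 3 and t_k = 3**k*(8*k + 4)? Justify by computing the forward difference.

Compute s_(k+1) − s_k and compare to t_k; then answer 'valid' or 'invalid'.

valid; difference matches t_k

s_(k+1) = 12*3**k*k + 3
s_(k+1) − s_k = 3**k*(8*k + 4)
(s_(k+1) − s_k) − t_k = 0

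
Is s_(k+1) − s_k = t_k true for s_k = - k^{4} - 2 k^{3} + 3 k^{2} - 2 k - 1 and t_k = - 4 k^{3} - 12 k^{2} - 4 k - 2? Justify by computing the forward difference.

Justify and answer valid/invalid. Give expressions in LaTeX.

valid; difference matches t_k

s_(k+1) = -k**4 - 6*k**3 - 9*k**2 - 6*k - 3
s_(k+1) − s_k = -4*k**3 - 12*k**2 - 4*k - 2
(s_(k+1) − s_k) − t_k = 0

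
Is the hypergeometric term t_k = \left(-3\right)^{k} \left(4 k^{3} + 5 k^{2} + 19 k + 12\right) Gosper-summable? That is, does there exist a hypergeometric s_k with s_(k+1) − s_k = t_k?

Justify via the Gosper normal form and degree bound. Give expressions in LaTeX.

Yes. s_k = \left(-3\right)^{k} k \left(- k^{2} + k - 4\right).

Compute t_(k+1)/t_k: get 3*(-4*k**3 - 17*k**2 - 41*k - 40)/(4*k**3 + 5*k**2 + 19*k + 12).
Normal form (A,B,C) = (-3, 1, k**3 + 5*k**2/4 + 19*k/4 + 3).
Solve (-3)·f(k+1) − (1)·f(k) = k**3 + 5*k**2/4 + 19*k/4 + 3.
From deg A=0, deg B=0, deg C=3: d=3.
Solving with deg f ≤ 3: f(k) = -k*(k**2 - k + 4)/4.
Certificate R = B(k−1)f/C = -k*(k**2 - k + 4)/(4*k**3 + 5*k**2 + 19*k + 12) gives s_k = (-3)**k*k*(-k**2 + k - 4).
s_(k+1) − s_k = (-3)**k*(4*k**3 + 5*k**2 + 19*k + 12) = t_k.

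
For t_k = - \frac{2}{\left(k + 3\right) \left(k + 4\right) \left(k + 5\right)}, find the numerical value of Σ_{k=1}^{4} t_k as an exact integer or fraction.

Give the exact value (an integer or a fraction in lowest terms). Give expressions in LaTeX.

t_(k+1)/t_k = (k + 3)/(k + 6).
Factor: A=k + 3; B=k + 6; C=1.
Set up (k + 3)·f(k+1) − (k + 5)·f(k) − (1) = 0.
Degrees (1,1,0) ⇒ d ≤ 2.
Solving with deg f ≤ 2: f(k) = k*(k + 7)/24.
Get s_k = R·t_k = k*(-k - 7)/(12*(k + 3)*(k + 4)) with R(k) = B(k−1)f(k)/C(k) = k*(k + 5)*(k + 7)/24.
Check: Δs_k = -2/(k**3 + 12*k**2 + 47*k + 60). ✓
Sum = s_(5) − s_(1); s_(5) = -5/72, s_(1) = -1/30 ⇒ -13/360.

Σ = -13/360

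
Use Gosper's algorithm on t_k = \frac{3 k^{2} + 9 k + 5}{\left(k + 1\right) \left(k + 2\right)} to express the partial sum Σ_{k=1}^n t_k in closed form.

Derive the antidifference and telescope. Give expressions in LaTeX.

t_(k+1)/t_k = (k + 1)*(9*k + 3*(k + 1)**2 + 14)/((k + 3)*(3*k**2 + 9*k + 5)).
A = k + 1, B = k + 3, C = k**2 + 3*k + 5/3.
Set up (k + 1)·f(k+1) − (k + 2)·f(k) − (k**2 + 3*k + 5/3) = 0.
deg f ≤ 2 (via 1,1,2).
Solving with deg f ≤ 2: f(k) = k*(3*k + 2)/3.
Certificate R = B(k−1)f/C = k*(k + 2)*(3*k + 2)/(3*k**2 + 9*k + 5) gives s_k = k*(3*k + 2)/(k + 1).
Verify: (3*k**2 + 9*k + 5)/(k**2 + 3*k + 2) matches t_k.
s_(n+1) = (3*n**2 + 8*n + 5)/(n + 2) and s_(1) = 5/2, so S(n) = n*(6*n + 11)/(2*(n + 2)).

S(n) = \frac{n \left(6 n + 11\right)}{2 \left(n + 2\right)}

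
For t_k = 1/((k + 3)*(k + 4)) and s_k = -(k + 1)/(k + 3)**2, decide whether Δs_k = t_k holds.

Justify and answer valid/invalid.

s_(k+1) = (-k - 2)/(k + 4)**2
s_(k+1) − s_k = (k**2 + 3*k - 2)/(k**4 + 14*k**3 + 73*k**2 + 168*k + 144)
(s_(k+1) − s_k) − t_k = 2*(-2*k - 7)/(k**4 + 14*k**3 + 73*k**2 + 168*k + 144)

Invalid: residual 2*(-2*k - 7)/(k**4 + 14*k**3 + 73*k**2 + 168*k + 144) ≠ 0.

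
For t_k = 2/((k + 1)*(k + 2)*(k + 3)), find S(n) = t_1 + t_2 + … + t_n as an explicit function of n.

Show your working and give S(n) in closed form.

r(k) = (k + 1)/(k + 4) after simplifying.
So A=k + 1 and B=k + 4, with C=1.
Solve (k + 1)·f(k+1) − (k + 3)·f(k) = 1.
From deg A=1, deg B=1, deg C=0: d=2.
Match coefficients ⇒ f(k) = k*(k + 3)/4.
Then R = B(k−1)f/C = k*(k + 3)**2/4, so s_k = R(k)·t_k = k*(k + 3)/(2*(k + 1)*(k + 2)).
s_(k+1) − s_k = 2/(k**3 + 6*k**2 + 11*k + 6) = t_k.
Telescope: S(n) = s_(n+1) − s_(1) = (n**2 + 5*n + 4)/(2*(n**2 + 5*n + 6)) − (1/3) = n*(n + 5)/(6*(n**2 + 5*n + 6)).

S(n) = n*(n + 5)/(6*(n**2 + 5*n + 6))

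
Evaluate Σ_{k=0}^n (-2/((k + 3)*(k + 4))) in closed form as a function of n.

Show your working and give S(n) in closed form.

t_(k+1)/t_k = (k + 3)/(k + 5).
Take A(k)=k + 3, B(k)=k + 5, C(k)=1.
Set up (k + 3)·f(k+1) − (k + 4)·f(k) − (1) = 0.
Degrees (1,1,0) ⇒ d ≤ 1.
Match coefficients ⇒ f(k) = k/3.
Certificate R = B(k−1)f/C = k*(k + 4)/3 gives s_k = -2*k/(3*k + 9).
Δs = -2/(k**2 + 7*k + 12), as required.
Telescope: S(n) = s_(n+1) − s_(0) = 2*(-n - 1)/(3*(n + 4)) − (0) = 2*(-n - 1)/(3*(n + 4)).

S(n) = 2*(-n - 1)/(3*(n + 4))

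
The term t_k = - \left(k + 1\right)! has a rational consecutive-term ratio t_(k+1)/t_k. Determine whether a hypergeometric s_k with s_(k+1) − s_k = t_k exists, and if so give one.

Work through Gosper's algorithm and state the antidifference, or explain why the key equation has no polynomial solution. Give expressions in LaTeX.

The ratio is k + 2.
Normal form (A,B,C) = (k + 2, 1, 1).
f must satisfy (k + 2)·f(k+1) − (1)·f(k) = 1.
Bound: deg f ≤ -1.
Bound -1 < 0, so the key equation has no polynomial solution.

not Gosper-summable; s_k does not exist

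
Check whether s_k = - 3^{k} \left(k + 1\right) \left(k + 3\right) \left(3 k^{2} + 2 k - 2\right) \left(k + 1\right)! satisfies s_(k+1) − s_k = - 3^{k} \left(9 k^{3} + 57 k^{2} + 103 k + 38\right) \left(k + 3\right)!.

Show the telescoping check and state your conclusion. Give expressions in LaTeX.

Invalid: residual 3^{k} \left(9 k^{4} + 75 k^{3} + 214 k^{2} + 242 k + 78\right) \left(k + 1\right)! ≠ 0.

s_(k+1) = -3**(k + 1)*(k + 2)*(k + 4)*(3*k**2 + 8*k + 3)*factorial(k + 2)
s_(k+1) − s_k = -3**k*(9*k**5 + 93*k**4 + 367*k**3 + 681*k**2 + 566*k + 150)*factorial(k + 1)
(s_(k+1) − s_k) − t_k = 3**k*(9*k**4 + 75*k**3 + 214*k**2 + 242*k + 78)*factorial(k + 1)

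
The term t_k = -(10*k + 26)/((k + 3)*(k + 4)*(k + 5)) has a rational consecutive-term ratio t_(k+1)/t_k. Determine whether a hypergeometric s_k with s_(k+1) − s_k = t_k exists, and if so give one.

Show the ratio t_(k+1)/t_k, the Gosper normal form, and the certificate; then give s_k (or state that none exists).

s_k = -k*(7*k + 19)/(3*(k + 3)*(k + 4))

t_(k+1)/t_k = (k + 3)*(5*k + 18)/((k + 6)*(5*k + 13)).
Gosper form: A/B · C(k+1)/C(k) with A=k + 3, B=k + 6, C=k + 13/5.
Solve (k + 3)·f(k+1) − (k + 5)·f(k) = k + 13/5.
Bound: deg f ≤ 2.
Solve for f: f(k) = k*(7*k + 19)/30 (degree 2 ≤ 2).
R(k) = B(k−1)·f(k)/C(k) = k*(k + 5)*(7*k + 19)/(6*(5*k + 13)); s_k = R·t_k = -k*(7*k + 19)/(3*(k + 3)*(k + 4)).
s_(k+1) − s_k = 2*(-5*k - 13)/(k**3 + 12*k**2 + 47*k + 60) = t_k.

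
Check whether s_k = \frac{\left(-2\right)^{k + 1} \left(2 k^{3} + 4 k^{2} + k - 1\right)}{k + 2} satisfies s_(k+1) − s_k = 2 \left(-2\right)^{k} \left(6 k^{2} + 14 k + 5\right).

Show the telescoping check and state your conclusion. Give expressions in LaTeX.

Invalid: residual \frac{\left(-2\right)^{k + 1} \left(6 k^{3} + 28 k^{2} + 35 k + 9\right)}{k^{2} + 5 k + 6} ≠ 0.

s_(k+1) = (-2)**(k + 2)*(k + 2*(k + 1)**3 + 4*(k + 1)**2)/(k + 3)
s_(k+1) − s_k = 2*(-2)**k*(6*k**4 + 38*k**3 + 83*k**2 + 74*k + 21)/(k**2 + 5*k + 6)
(s_(k+1) − s_k) − t_k = (-2)**(k + 1)*(6*k**3 + 28*k**2 + 35*k + 9)/(k**2 + 5*k + 6)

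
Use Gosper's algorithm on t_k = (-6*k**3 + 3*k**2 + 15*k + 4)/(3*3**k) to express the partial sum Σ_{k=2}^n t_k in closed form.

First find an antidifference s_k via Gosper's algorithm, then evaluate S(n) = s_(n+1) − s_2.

S(n) = 3**(-n - 2)*(-37*3**n + 9*n**3 + 36*n**2 + 45*n + 21)

The ratio is (6*k**3 + 15*k**2 - 3*k - 16)/(3*(6*k**3 - 3*k**2 - 15*k - 4)).
Factor: A=1/3; B=1; C=k**3 - k**2/2 - 5*k/2 - 2/3.
Key eq: (1/3)·f(k+1) = (1)·f(k) + (k**3 - k**2/2 - 5*k/2 - 2/3).
From deg A=0, deg B=0, deg C=3: d=3.
Solving with deg f ≤ 3: f(k) = -(3*k**3 + 3*k**2 + 1)/2.
Then R = B(k−1)f/C = -3*(3*k**3 + 3*k**2 + 1)/(6*k**3 - 3*k**2 - 15*k - 4), so s_k = R(k)·t_k = (3*k**3 + 3*k**2 + 1)/3**k.
Verify: (-6*k**3 + 3*k**2 + 15*k + 4)/(3*3**k) matches t_k.
Telescope: S(n) = s_(n+1) − s_(2) = 3**(-n - 1)*(3*n**3 + 12*n**2 + 15*n + 7) − (37/9) = 3**(-n - 2)*(-37*3**n + 9*n**3 + 36*n**2 + 45*n + 21).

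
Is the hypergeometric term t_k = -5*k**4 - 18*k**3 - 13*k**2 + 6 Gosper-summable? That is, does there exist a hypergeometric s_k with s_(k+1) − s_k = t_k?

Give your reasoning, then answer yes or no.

Yes. s_k = k*(-k**4 - 2*k**3 + 3*k**2 + 2*k + 4).

Step 1: r(k) = (5*k**4 + 38*k**3 + 97*k**2 + 100*k + 30)/(5*k**4 + 18*k**3 + 13*k**2 - 6).
Gosper form: A/B · C(k+1)/C(k) with A=1, B=1, C=k**4 + 18*k**3/5 + 13*k**2/5 - 6/5.
f must satisfy (1)·f(k+1) − (1)·f(k) = k**4 + 18*k**3/5 + 13*k**2/5 - 6/5.
Degrees (0,0,4) ⇒ d ≤ 5.
A polynomial solution: f(k) = k*(k**4 + 2*k**3 - 3*k**2 - 2*k - 4)/5.
R(k) = B(k−1)·f(k)/C(k) = k*(k**4 + 2*k**3 - 3*k**2 - 2*k - 4)/(5*k**4 + 18*k**3 + 13*k**2 - 6); s_k = R·t_k = k*(-k**4 - 2*k**3 + 3*k**2 + 2*k + 4).
Verify: -5*k**4 - 18*k**3 - 13*k**2 + 6 matches t_k.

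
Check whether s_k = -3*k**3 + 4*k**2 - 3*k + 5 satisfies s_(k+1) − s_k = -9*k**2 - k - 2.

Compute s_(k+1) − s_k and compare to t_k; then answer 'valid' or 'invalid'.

s_(k+1) = -3*k**3 - 5*k**2 - 4*k + 3
s_(k+1) − s_k = -9*k**2 - k - 2
(s_(k+1) − s_k) − t_k = 0

valid (s_(k+1) − s_k reduces to t_k)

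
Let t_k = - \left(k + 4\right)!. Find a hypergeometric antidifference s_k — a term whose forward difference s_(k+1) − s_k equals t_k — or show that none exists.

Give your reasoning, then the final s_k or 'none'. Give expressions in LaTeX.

none (Gosper's algorithm certifies no s_k)

The ratio is k + 5.
Normal form (A,B,C) = (k + 5, 1, 1).
Solve (k + 5)·f(k+1) − (1)·f(k) = 1.
d = -1 from the (1,0,0) case.
deg f ≤ -1 is impossible — no certificate.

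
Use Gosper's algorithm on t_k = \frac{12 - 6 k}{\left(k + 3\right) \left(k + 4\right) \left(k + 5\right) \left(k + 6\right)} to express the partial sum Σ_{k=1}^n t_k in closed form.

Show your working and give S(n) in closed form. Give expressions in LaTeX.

S(n) = \frac{n \left(- n^{2} - 15 n + 106\right)}{60 \left(n^{3} + 15 n^{2} + 74 n + 120\right)}

Ratio r(k) = (k - 1)*(k + 3)/((k - 2)*(k + 7)).
Normal form (A,B,C) = (k + 3, k + 7, k - 2).
Solve (k + 3)·f(k+1) − (k + 6)·f(k) = k - 2.
deg f ≤ 3 (via 1,1,1).
A polynomial solution: f(k) = -k*(k**2 + 12*k + 227)/360.
So s_k = (B(k−1)f/C)·t_k = (-k*(k + 6)*(k**2 + 12*k + 227)/(360*(k - 2)))·t_k = k*(k**2 + 12*k + 227)/(60*(k + 3)*(k + 4)*(k + 5)).
s_(k+1) − s_k = 6*(2 - k)/(k**4 + 18*k**3 + 119*k**2 + 342*k + 360) = t_k.
Evaluate: s_(n+1) = (n**3 + 15*n**2 + 254*n + 240)/(60*(n**3 + 15*n**2 + 74*n + 120)); subtract s_(1) = 1/30 ⇒ S(n) = n*(-n**2 - 15*n + 106)/(60*(n**3 + 15*n**2 + 74*n + 120)).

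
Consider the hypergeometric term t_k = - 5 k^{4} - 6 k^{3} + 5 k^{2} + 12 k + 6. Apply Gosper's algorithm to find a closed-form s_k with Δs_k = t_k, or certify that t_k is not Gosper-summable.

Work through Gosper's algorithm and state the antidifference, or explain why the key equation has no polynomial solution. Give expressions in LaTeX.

The ratio is (5*k**4 + 26*k**3 + 43*k**2 + 16*k - 12)/(5*k**4 + 6*k**3 - 5*k**2 - 12*k - 6).
A = 1, B = 1, C = k**4 + 6*k**3/5 - k**2 - 12*k/5 - 6/5.
Solve (1)·f(k+1) − (1)·f(k) = k**4 + 6*k**3/5 - k**2 - 12*k/5 - 6/5.
Degrees (0,0,4) ⇒ d ≤ 5.
A polynomial solution: f(k) = k*(k + 1)*(k**3 - 2*k**2 - k - 1)/5.
So s_k = (B(k−1)f/C)·t_k = (k*(k**3 - 2*k**2 - k - 1)/(5*k**3 + k**2 - 6*k - 6))·t_k = k*(-k**4 + k**3 + 3*k**2 + 2*k + 1).
Verify: -5*k**4 - 6*k**3 + 5*k**2 + 12*k + 6 matches t_k.

s_k = k \left(- k^{4} + k^{3} + 3 k^{2} + 2 k + 1\right)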